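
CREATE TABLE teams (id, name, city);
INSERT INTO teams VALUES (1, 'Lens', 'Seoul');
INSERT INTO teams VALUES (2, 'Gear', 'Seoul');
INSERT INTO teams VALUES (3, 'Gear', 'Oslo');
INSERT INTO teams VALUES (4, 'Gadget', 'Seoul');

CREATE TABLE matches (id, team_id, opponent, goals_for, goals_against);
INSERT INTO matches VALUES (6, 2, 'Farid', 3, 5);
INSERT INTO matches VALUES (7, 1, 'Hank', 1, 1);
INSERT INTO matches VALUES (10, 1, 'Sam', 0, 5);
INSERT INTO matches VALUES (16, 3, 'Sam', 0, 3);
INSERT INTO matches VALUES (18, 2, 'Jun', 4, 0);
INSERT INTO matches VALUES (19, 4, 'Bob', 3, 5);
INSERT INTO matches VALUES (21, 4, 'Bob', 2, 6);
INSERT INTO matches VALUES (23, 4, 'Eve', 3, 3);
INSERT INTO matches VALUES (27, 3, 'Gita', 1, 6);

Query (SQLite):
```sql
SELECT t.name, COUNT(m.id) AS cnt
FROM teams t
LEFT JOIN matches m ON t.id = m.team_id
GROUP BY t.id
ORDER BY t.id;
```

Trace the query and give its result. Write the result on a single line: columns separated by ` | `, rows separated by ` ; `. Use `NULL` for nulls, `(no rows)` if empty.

LEFT JOIN keeps every teams row; unmatched ones get NULL for matches columns.
Group by teams.id and compute COUNT(m.id). COUNT(col) of an all-NULL group is 0.
  1: ids {7, 10} → COUNT(m.id)=2
  2: ids {6, 18} → COUNT(m.id)=2
  3: ids {16, 27} → COUNT(m.id)=2
  4: ids {19, 21, 23} → COUNT(m.id)=3

Lens | 2 ; Gear | 2 ; Gear | 2 ; Gadget | 3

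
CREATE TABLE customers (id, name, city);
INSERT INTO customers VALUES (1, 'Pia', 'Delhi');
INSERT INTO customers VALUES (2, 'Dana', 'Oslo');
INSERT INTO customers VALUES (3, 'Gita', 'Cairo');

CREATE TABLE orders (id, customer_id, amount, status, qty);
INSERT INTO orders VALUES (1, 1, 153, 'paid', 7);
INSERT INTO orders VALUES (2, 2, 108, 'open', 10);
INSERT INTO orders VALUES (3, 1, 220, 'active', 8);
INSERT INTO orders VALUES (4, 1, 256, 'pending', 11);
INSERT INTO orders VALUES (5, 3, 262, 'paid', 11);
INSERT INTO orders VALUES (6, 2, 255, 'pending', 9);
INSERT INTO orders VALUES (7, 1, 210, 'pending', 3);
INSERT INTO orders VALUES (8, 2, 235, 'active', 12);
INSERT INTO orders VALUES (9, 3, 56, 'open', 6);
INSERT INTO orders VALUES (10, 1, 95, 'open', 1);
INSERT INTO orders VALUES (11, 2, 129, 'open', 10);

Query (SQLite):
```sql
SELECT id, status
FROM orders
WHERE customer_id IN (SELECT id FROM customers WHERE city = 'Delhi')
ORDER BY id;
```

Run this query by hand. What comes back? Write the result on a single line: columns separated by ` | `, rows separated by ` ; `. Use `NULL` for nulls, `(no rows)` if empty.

Inner query: customers.id where city = 'Delhi'.
Outer: keep orders rows whose customer_id is in that set.
Inner query → {1}

1 | paid ; 3 | active ; 4 | pending ; 7 | pending ; 10 | open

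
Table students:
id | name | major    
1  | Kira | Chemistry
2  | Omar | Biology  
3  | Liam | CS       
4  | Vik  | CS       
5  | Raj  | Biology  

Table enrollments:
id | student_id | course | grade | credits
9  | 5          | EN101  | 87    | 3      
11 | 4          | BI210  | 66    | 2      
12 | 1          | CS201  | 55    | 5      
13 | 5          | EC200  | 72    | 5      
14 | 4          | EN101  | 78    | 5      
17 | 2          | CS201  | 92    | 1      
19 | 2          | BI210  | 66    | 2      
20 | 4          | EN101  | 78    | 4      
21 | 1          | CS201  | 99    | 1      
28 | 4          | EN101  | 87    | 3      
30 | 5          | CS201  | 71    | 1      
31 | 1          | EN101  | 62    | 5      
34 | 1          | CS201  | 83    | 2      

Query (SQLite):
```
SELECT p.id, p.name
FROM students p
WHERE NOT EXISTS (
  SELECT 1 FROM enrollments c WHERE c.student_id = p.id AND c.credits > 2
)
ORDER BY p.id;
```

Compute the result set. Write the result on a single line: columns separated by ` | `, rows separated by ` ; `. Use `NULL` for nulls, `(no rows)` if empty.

2 | Omar ; 3 | Liam

For each students row, check whether any enrollments with matching student_id has credits > 2.
Keep rows where that is false.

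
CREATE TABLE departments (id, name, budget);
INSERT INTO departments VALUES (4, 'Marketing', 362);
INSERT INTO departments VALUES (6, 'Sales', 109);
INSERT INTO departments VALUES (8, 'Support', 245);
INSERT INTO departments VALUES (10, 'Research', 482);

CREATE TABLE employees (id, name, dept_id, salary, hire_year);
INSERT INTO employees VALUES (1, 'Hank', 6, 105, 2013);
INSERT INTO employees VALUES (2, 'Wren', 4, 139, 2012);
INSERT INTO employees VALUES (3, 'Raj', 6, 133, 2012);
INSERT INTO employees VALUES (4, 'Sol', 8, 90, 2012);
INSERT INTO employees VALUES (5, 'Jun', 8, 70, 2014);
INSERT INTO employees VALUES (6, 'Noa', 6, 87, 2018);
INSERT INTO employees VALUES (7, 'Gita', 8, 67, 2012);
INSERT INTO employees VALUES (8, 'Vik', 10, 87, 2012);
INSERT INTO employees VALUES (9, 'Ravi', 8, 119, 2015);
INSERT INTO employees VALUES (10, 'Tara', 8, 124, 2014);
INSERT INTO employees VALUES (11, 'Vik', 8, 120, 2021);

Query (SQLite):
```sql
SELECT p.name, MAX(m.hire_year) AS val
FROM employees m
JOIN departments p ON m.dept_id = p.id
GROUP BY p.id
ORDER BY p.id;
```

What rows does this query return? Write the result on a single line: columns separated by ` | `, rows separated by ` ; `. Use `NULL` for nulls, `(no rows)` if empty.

Marketing | 2012 ; Sales | 2018 ; Support | 2021 ; Research | 2012

Join each employees row to its departments via dept_id.
Group joined rows by departments.id; compute MAX(m.hire_year) per group.
  4: ids {2} → MAX(m.hire_year)=2012
  6: ids {1, 3, 6} → MAX(m.hire_year)=2018
  8: ids {4, 5, 7, 9, 10, 11} → MAX(m.hire_year)=2021
  10: ids {8} → MAX(m.hire_year)=2012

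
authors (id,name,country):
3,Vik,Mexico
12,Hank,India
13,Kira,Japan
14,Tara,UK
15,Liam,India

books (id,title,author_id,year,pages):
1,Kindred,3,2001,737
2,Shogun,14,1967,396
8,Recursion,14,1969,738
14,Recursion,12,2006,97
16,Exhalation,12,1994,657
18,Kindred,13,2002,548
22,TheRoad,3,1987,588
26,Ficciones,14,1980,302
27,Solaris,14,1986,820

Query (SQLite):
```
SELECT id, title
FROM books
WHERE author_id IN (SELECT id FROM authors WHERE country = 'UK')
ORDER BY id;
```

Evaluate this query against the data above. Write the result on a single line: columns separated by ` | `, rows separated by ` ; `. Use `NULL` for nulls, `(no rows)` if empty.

2 | Shogun ; 8 | Recursion ; 26 | Ficciones ; 27 | Solaris

Inner query: authors.id where country = 'UK'.
Outer: keep books rows whose author_id is in that set.
Inner query → {14}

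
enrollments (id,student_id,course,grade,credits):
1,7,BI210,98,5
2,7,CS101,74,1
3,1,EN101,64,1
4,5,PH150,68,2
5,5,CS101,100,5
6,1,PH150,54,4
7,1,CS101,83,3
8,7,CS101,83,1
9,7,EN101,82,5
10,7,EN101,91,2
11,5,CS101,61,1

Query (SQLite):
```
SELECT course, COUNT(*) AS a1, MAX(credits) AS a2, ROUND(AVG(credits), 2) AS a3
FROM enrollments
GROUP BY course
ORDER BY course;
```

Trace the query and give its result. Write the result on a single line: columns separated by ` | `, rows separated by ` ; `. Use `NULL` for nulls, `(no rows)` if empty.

BI210 | 1 | 5 | 5 ; CS101 | 5 | 5 | 2.2 ; EN101 | 3 | 5 | 2.67 ; PH150 | 2 | 4 | 3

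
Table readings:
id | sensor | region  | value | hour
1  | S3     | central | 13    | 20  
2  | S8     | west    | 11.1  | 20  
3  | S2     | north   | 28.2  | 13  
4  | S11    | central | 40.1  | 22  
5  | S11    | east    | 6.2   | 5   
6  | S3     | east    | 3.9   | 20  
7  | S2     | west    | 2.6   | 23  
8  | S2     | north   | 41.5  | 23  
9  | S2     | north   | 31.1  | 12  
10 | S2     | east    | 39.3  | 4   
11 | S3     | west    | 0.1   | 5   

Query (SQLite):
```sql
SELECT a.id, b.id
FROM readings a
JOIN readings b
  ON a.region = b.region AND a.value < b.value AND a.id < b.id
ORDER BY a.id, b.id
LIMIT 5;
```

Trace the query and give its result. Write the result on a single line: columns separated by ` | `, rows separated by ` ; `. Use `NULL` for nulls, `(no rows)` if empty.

Pairs (a,b) with same region, a.value < b.value, a.id < b.id.
region groups: central:{1,4} east:{5,6,10} north:{3,8,9} west:{2,7,11}
Ordered by (a.id, b.id); first 5.

1 | 4 ; 3 | 8 ; 3 | 9 ; 5 | 10 ; 6 | 10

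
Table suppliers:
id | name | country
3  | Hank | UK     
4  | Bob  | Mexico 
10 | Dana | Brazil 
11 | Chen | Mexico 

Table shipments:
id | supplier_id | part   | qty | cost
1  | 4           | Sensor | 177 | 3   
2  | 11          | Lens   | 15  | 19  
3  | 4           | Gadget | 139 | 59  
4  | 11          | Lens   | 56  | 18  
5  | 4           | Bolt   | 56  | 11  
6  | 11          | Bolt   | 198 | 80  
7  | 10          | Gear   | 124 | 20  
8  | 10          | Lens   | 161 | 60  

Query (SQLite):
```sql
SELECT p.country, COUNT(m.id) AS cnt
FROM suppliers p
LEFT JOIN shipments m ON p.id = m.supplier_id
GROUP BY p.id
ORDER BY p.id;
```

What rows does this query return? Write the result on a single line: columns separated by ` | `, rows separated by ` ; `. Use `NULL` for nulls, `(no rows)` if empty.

UK | 0 ; Mexico | 3 ; Brazil | 2 ; Mexico | 3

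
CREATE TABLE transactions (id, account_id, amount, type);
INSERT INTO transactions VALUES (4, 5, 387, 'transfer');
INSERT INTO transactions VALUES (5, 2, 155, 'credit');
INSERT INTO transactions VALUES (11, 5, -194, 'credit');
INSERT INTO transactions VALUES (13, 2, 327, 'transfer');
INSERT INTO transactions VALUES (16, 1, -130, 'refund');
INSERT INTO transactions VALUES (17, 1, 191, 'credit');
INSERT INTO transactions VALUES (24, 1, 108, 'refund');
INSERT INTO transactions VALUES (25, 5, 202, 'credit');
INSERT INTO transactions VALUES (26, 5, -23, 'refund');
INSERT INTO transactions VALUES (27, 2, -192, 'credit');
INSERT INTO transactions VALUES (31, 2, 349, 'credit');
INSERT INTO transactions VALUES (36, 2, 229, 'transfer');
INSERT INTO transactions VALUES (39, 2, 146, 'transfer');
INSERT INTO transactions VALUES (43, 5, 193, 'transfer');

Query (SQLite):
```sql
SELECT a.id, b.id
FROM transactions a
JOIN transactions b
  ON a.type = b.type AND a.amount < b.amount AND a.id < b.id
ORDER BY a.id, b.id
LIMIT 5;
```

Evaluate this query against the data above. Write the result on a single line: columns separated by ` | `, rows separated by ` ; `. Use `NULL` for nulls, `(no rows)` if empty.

5 | 17 ; 5 | 25 ; 5 | 31 ; 11 | 17 ; 11 | 25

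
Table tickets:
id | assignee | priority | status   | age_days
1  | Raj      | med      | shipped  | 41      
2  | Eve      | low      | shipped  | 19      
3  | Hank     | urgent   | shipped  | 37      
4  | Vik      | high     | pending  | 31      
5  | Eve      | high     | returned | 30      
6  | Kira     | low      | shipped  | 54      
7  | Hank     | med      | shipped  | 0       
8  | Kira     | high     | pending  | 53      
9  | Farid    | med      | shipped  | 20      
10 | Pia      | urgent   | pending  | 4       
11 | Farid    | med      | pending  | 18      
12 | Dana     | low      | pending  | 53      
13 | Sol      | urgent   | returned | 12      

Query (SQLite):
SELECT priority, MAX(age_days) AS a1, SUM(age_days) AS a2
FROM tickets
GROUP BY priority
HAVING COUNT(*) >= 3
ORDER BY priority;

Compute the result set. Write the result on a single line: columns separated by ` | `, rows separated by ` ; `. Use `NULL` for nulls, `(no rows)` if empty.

Group tickets by priority.
Per group compute: MAX(age_days), SUM(age_days).
HAVING: drop groups with fewer than 3 rows.
  high: ids {4, 5, 8} → MAX(age_days)=53, SUM(age_days)=114
  low: ids {2, 6, 12} → MAX(age_days)=54, SUM(age_days)=126
  med: ids {1, 7, 9, 11} → MAX(age_days)=41, SUM(age_days)=79
  urgent: ids {3, 10, 13} → MAX(age_days)=37, SUM(age_days)=53

high | 53 | 114 ; low | 54 | 126 ; med | 41 | 79 ; urgent | 37 | 53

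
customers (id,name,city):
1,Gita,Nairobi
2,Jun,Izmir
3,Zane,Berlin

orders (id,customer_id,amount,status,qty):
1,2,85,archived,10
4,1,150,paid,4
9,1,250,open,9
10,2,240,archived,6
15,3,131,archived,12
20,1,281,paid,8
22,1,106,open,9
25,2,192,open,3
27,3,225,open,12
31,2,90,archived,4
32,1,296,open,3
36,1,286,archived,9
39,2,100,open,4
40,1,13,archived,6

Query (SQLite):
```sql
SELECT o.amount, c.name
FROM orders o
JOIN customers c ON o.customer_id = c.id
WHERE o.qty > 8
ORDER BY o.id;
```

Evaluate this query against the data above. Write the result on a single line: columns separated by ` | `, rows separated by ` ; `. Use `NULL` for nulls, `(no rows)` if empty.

Each orders row matches the customers row where customer_id = customers.id.
Then keep rows with o.qty > 8.

85 | Jun ; 250 | Gita ; 131 | Zane ; 106 | Gita ; 225 | Zane ; 286 | Gita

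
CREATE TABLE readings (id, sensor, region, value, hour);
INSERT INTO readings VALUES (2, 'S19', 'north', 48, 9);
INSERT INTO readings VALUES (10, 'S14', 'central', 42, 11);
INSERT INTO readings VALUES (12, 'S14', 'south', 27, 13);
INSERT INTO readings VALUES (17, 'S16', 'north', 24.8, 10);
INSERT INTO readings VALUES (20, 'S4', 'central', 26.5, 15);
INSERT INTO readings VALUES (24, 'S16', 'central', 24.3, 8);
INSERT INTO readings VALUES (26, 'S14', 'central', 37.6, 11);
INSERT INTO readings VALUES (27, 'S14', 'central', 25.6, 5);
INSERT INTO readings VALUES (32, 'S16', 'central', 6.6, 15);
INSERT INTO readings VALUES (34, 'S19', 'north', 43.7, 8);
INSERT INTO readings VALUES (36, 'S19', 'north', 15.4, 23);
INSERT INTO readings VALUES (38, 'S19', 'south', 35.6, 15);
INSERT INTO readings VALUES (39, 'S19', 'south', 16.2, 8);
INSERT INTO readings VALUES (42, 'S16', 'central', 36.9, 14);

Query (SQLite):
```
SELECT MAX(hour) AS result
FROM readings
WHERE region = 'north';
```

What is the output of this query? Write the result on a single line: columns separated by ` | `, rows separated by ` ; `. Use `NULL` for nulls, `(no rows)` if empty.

23

Rows where region='north' → hour values: [9, 10, 8, 23].
MAX of non-NULL values = 23.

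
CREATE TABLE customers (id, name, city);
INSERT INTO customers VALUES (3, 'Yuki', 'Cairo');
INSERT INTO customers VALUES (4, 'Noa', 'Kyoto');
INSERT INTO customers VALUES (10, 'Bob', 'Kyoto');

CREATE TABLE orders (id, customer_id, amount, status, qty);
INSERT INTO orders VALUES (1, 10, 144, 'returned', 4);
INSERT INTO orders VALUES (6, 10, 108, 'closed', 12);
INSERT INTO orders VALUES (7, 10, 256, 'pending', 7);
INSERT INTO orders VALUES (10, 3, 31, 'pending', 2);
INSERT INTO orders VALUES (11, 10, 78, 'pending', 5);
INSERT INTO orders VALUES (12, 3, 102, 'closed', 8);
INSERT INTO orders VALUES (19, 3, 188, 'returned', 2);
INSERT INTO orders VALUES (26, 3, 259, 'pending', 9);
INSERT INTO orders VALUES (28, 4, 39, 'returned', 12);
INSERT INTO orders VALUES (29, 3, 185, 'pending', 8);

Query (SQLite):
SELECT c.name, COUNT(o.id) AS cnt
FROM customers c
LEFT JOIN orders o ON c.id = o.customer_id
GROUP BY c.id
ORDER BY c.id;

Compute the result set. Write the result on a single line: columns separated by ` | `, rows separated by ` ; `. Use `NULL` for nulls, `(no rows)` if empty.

Yuki | 5 ; Noa | 1 ; Bob | 4

LEFT JOIN keeps every customers row; unmatched ones get NULL for orders columns.
Group by customers.id and compute COUNT(o.id). COUNT(col) of an all-NULL group is 0.
  3: ids {10, 12, 19, 26, 29} → COUNT(o.id)=5
  4: ids {28} → COUNT(o.id)=1
  10: ids {1, 6, 7, 11} → COUNT(o.id)=4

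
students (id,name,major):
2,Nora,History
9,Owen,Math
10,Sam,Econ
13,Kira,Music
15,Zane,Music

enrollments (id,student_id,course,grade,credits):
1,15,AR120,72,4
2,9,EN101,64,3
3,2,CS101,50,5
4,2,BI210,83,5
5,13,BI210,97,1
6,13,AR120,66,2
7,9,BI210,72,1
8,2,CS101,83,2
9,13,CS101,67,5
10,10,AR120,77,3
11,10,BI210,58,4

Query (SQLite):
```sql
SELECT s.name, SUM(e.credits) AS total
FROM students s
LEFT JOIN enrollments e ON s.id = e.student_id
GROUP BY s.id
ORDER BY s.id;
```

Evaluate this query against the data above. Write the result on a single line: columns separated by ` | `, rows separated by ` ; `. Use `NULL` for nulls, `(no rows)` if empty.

Nora | 12 ; Owen | 4 ; Sam | 7 ; Kira | 8 ; Zane | 4

LEFT JOIN keeps every students row; unmatched ones get NULL for enrollments columns.
Group by students.id and compute SUM(e.credits). SUM over an all-NULL group is NULL.
  2: ids {3, 4, 8} → SUM(e.credits)=12
  9: ids {2, 7} → SUM(e.credits)=4
  10: ids {10, 11} → SUM(e.credits)=7
  13: ids {5, 6, 9} → SUM(e.credits)=8
  15: ids {1} → SUM(e.credits)=4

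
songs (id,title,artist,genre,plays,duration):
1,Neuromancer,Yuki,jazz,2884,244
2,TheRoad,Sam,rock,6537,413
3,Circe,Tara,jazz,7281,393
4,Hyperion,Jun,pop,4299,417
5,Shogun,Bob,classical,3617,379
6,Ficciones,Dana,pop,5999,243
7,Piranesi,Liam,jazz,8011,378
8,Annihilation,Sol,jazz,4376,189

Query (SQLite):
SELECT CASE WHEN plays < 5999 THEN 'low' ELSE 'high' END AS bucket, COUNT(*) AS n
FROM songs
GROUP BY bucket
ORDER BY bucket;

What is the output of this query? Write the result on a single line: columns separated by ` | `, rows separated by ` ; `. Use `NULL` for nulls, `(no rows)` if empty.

Bucket rows by plays < 5999 → 'low' else 'high'; count each bucket.

high | 4 ; low | 4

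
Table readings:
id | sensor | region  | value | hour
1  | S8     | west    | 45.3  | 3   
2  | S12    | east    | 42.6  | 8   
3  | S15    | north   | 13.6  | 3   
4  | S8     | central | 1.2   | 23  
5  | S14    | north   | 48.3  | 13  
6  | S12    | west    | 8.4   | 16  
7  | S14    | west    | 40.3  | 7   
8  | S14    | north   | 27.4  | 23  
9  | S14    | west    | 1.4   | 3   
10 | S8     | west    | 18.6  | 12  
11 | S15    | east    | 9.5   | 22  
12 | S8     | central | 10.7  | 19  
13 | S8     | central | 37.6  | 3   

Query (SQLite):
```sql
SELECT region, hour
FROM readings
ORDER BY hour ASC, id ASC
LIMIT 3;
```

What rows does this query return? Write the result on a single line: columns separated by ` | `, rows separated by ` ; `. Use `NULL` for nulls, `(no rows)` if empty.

west | 3 ; north | 3 ; west | 3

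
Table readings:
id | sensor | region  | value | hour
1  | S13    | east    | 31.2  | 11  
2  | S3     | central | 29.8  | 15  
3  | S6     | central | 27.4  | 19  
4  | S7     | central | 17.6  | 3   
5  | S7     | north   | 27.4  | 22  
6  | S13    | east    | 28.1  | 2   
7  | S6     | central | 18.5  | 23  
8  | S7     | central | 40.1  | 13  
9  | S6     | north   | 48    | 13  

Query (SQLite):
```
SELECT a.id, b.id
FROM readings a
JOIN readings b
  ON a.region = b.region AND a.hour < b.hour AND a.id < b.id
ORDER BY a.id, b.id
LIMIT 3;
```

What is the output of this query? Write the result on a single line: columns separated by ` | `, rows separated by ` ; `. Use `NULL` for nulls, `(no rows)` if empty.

2 | 3 ; 2 | 7 ; 3 | 7

Pairs (a,b) with same region, a.hour < b.hour, a.id < b.id.
region groups: central:{2,3,4,7,8} east:{1,6} north:{5,9}
Ordered by (a.id, b.id); first 3.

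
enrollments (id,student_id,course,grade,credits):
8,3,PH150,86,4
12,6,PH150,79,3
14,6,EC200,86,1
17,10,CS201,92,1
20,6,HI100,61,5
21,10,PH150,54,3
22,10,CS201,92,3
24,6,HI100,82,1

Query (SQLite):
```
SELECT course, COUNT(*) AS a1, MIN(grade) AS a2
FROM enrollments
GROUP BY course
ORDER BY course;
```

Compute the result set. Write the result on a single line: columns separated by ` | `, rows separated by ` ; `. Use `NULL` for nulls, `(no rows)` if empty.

Group enrollments by course.
Per group compute: COUNT(*), MIN(grade).
  CS201: ids {17, 22} → COUNT(*)=2, MIN(grade)=92
  EC200: ids {14} → COUNT(*)=1, MIN(grade)=86
  HI100: ids {20, 24} → COUNT(*)=2, MIN(grade)=61
  PH150: ids {8, 12, 21} → COUNT(*)=3, MIN(grade)=54

CS201 | 2 | 92 ; EC200 | 1 | 86 ; HI100 | 2 | 61 ; PH150 | 3 | 54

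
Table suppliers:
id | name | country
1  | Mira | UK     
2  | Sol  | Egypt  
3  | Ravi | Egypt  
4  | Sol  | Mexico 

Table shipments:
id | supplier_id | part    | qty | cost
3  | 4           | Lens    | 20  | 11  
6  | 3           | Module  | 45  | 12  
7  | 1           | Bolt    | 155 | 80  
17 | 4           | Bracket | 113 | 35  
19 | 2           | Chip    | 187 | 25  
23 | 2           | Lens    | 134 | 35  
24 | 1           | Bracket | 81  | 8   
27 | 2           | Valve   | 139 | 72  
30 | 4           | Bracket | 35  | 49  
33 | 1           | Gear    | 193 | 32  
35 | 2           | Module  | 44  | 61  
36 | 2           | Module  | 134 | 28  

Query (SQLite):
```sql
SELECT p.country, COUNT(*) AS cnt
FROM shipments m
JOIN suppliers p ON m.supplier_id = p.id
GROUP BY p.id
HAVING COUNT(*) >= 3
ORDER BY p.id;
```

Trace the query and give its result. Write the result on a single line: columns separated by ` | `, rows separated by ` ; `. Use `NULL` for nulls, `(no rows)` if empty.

Join each shipments row to its suppliers via supplier_id.
Group joined rows by suppliers.id; compute COUNT(*) per group.
HAVING: keep groups with count ≥ 3.
  1: ids {7, 24, 33} → COUNT(*)=3
  2: ids {19, 23, 27, 35, 36} → COUNT(*)=5
  3: ids {6} → COUNT(*)=1
  4: ids {3, 17, 30} → COUNT(*)=3

UK | 3 ; Egypt | 5 ; Mexico | 3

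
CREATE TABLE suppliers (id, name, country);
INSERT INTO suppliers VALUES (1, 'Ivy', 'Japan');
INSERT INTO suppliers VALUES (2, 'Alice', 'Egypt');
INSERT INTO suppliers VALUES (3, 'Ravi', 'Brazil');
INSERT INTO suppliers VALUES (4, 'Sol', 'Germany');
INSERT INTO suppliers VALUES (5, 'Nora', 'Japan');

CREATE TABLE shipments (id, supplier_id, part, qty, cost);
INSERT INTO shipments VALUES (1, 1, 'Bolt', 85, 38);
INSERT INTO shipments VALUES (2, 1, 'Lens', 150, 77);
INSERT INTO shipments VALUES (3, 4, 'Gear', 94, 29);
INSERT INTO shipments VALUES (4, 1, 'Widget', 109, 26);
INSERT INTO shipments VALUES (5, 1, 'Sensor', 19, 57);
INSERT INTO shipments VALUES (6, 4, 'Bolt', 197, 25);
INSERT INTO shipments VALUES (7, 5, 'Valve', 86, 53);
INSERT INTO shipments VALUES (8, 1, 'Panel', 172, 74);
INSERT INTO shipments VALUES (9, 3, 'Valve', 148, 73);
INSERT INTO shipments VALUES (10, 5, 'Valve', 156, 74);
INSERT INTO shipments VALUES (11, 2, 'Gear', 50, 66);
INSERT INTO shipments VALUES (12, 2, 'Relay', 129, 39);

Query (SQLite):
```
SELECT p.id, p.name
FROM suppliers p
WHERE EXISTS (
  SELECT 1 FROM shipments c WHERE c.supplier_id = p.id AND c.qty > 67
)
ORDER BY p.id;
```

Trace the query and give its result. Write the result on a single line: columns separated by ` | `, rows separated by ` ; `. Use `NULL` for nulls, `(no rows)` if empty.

1 | Ivy ; 2 | Alice ; 3 | Ravi ; 4 | Sol ; 5 | Nora

For each suppliers row, check whether any shipments with matching supplier_id has qty > 67.
Keep rows where that is true.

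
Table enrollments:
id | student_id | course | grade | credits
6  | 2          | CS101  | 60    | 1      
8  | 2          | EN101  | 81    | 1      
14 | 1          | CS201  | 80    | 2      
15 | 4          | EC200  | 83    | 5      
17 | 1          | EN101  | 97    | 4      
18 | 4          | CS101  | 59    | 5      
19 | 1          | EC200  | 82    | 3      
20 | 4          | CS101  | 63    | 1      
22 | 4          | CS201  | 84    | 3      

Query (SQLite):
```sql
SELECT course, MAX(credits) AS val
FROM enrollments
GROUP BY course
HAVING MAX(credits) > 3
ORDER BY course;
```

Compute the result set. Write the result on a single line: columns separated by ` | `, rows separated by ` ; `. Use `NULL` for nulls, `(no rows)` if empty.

CS101 | 5 ; EC200 | 5 ; EN101 | 4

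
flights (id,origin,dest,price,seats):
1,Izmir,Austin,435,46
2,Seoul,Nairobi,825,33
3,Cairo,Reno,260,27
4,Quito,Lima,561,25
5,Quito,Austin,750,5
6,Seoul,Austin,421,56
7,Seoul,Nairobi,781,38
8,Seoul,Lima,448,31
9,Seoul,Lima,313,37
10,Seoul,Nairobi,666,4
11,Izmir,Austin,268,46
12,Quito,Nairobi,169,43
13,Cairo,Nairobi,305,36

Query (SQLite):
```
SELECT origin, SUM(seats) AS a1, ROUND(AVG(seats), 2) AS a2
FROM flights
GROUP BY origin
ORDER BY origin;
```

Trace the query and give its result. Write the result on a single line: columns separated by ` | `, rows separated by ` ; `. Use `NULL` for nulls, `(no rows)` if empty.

Cairo | 63 | 31.5 ; Izmir | 92 | 46 ; Quito | 73 | 24.33 ; Seoul | 199 | 33.17

Group flights by origin.
Per group compute: SUM(seats), ROUND(AVG(seats), 2).
  Cairo: ids {3, 13} → SUM(seats)=63, ROUND(AVG(seats), 2)=31.5
  Izmir: ids {1, 11} → SUM(seats)=92, ROUND(AVG(seats), 2)=46
  Quito: ids {4, 5, 12} → SUM(seats)=73, ROUND(AVG(seats), 2)=24.33
  Seoul: ids {2, 6, 7, 8, 9, 10} → SUM(seats)=199, ROUND(AVG(seats), 2)=33.17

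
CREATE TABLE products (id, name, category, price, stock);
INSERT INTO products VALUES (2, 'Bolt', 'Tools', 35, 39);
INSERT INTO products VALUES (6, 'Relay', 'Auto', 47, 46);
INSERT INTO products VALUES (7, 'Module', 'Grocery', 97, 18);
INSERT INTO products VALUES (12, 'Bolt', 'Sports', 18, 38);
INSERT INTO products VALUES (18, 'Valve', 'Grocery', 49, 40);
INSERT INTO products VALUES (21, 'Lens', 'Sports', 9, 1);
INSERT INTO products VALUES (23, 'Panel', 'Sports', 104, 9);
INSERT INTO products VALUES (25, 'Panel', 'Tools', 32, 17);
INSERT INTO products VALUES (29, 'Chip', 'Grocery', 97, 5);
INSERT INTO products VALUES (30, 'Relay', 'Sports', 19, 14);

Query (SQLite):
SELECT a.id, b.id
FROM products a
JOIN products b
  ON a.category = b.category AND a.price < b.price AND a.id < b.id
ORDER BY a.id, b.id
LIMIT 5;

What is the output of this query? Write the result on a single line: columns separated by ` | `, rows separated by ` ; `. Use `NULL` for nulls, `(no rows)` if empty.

12 | 23 ; 12 | 30 ; 18 | 29 ; 21 | 23 ; 21 | 30

Pairs (a,b) with same category, a.price < b.price, a.id < b.id.
category groups: Auto:{6} Grocery:{7,18,29} Sports:{12,21,23,30} Tools:{2,25}
Ordered by (a.id, b.id); first 5.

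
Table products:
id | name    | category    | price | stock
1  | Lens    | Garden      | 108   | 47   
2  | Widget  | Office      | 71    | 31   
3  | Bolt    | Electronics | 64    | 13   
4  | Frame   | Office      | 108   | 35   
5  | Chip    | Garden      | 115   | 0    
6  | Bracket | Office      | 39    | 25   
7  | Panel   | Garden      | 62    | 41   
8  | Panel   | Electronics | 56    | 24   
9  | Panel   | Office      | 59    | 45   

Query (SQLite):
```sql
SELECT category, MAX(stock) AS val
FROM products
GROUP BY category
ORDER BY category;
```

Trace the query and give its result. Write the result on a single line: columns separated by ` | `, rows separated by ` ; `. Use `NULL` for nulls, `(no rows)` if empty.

Electronics | 24 ; Garden | 47 ; Office | 45

Partition products by category; compute MAX(stock) within each group.
  Electronics: ids {3, 8} → MAX(stock)=24
  Garden: ids {1, 5, 7} → MAX(stock)=47
  Office: ids {2, 4, 6, 9} → MAX(stock)=45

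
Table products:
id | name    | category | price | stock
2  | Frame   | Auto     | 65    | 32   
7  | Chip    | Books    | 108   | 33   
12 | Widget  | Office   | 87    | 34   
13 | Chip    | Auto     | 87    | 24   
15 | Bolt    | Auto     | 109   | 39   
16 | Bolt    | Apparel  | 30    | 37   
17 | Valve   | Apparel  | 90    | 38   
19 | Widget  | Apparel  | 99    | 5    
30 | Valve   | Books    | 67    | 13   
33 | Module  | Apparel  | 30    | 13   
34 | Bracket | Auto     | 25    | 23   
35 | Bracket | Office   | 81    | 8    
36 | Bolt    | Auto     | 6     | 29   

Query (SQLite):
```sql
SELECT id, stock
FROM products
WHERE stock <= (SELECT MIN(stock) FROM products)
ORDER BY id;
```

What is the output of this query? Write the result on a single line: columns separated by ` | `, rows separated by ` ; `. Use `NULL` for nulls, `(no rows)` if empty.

Scalar subquery: MIN(stock) over all products rows = 5.
Keep rows where stock <= that value.

19 | 5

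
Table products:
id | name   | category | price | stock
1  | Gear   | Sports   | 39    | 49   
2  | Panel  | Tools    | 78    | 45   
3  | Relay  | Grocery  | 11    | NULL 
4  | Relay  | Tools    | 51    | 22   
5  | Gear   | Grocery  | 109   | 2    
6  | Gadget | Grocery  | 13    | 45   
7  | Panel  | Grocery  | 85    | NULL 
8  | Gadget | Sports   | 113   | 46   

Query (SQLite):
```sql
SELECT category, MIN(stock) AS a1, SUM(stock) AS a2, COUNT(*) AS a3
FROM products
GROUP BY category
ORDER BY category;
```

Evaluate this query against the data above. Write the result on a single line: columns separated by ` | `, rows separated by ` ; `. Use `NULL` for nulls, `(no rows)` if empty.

Grocery | 2 | 47 | 4 ; Sports | 46 | 95 | 2 ; Tools | 22 | 67 | 2

Group products by category.
Per group compute: MIN(stock), SUM(stock), COUNT(*).
  Grocery: ids {3, 5, 6, 7} → MIN(stock)=2, SUM(stock)=47, COUNT(*)=4
  Sports: ids {1, 8} → MIN(stock)=46, SUM(stock)=95, COUNT(*)=2
  Tools: ids {2, 4} → MIN(stock)=22, SUM(stock)=67, COUNT(*)=2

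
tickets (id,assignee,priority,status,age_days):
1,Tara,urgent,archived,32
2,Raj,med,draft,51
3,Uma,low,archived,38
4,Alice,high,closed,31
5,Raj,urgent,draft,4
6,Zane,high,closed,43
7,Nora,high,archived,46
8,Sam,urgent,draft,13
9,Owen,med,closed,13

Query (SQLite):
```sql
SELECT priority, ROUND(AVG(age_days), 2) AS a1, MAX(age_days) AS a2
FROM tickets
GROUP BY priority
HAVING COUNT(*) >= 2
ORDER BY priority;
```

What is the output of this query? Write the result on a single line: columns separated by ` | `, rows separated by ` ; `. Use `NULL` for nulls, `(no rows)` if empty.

high | 40 | 46 ; med | 32 | 51 ; urgent | 16.33 | 32

Group tickets by priority.
Per group compute: ROUND(AVG(age_days), 2), MAX(age_days).
HAVING: drop groups with fewer than 2 rows.
  high: ids {4, 6, 7} → ROUND(AVG(age_days), 2)=40, MAX(age_days)=46
  low: ids {3} → ROUND(AVG(age_days), 2)=38, MAX(age_days)=38
  med: ids {2, 9} → ROUND(AVG(age_days), 2)=32, MAX(age_days)=51
  urgent: ids {1, 5, 8} → ROUND(AVG(age_days), 2)=16.33, MAX(age_days)=32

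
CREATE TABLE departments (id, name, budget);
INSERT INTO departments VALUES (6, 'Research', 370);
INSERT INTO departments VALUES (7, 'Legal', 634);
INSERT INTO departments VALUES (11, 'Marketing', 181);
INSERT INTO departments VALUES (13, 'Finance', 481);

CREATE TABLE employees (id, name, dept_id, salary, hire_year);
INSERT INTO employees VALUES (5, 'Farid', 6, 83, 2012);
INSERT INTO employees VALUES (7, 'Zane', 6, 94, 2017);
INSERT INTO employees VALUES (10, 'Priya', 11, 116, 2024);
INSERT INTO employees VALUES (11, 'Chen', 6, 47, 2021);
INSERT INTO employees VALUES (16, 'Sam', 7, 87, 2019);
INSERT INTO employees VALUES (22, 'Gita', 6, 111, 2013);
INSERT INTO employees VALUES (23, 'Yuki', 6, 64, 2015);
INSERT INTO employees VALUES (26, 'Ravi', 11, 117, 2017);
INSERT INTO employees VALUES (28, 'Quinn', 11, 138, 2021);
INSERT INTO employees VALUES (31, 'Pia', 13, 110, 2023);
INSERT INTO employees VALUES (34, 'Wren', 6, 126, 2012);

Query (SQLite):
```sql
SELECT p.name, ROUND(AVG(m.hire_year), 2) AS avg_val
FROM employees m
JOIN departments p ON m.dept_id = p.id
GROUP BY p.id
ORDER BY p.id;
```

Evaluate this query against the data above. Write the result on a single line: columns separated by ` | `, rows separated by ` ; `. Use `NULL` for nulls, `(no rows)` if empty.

Join each employees row to its departments via dept_id.
Group joined rows by departments.id; compute ROUND(AVG(m.hire_year), 2) per group.
  6: ids {5, 7, 11, 22, 23, 34} → ROUND(AVG(m.hire_year), 2)=2015
  7: ids {16} → ROUND(AVG(m.hire_year), 2)=2019
  11: ids {10, 26, 28} → ROUND(AVG(m.hire_year), 2)=2020.67
  13: ids {31} → ROUND(AVG(m.hire_year), 2)=2023

Research | 2015 ; Legal | 2019 ; Marketing | 2020.67 ; Finance | 2023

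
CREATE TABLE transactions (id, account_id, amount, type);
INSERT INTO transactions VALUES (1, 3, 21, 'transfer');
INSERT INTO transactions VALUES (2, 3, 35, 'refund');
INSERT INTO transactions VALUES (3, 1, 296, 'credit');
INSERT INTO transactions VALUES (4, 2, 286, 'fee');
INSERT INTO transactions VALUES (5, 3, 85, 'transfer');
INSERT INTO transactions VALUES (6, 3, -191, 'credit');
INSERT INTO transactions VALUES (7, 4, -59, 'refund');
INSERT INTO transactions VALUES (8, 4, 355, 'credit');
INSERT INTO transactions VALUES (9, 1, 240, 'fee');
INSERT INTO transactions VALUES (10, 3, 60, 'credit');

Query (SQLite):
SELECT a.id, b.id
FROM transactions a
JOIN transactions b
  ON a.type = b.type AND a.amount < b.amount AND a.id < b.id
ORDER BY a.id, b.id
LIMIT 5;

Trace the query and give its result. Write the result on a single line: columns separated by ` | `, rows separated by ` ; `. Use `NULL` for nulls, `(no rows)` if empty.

Pairs (a,b) with same type, a.amount < b.amount, a.id < b.id.
type groups: credit:{3,6,8,10} fee:{4,9} refund:{2,7} transfer:{1,5}
Ordered by (a.id, b.id); first 5.

1 | 5 ; 3 | 8 ; 6 | 8 ; 6 | 10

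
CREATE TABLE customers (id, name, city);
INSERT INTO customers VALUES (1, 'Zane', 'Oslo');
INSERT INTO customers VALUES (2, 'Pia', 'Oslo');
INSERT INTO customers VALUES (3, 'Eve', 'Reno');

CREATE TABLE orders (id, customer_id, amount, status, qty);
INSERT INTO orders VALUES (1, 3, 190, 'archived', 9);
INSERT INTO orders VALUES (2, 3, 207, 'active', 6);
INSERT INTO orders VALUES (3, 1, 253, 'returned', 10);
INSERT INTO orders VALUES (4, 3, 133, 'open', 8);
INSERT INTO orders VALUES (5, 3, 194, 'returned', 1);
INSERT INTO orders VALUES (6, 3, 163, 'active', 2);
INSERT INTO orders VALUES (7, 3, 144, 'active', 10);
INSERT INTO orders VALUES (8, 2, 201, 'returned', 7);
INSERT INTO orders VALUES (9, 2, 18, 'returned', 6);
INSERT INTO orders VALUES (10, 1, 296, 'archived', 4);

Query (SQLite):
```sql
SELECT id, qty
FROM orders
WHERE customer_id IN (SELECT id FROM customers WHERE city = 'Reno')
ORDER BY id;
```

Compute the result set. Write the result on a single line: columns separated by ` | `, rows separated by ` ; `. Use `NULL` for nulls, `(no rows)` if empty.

Inner query: customers.id where city = 'Reno'.
Outer: keep orders rows whose customer_id is in that set.
Inner query → {3}

1 | 9 ; 2 | 6 ; 4 | 8 ; 5 | 1 ; 6 | 2 ; 7 | 10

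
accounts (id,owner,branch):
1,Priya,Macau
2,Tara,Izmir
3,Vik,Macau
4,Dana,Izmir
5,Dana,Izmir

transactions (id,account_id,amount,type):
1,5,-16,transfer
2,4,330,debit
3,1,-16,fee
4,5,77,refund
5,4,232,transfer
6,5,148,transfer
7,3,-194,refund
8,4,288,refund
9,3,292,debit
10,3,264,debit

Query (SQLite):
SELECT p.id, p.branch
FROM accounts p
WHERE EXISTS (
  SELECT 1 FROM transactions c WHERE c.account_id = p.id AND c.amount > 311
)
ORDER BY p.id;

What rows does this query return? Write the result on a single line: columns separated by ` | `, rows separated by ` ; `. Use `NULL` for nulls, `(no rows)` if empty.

For each accounts row, check whether any transactions with matching account_id has amount > 311.
Keep rows where that is true.

4 | Izmir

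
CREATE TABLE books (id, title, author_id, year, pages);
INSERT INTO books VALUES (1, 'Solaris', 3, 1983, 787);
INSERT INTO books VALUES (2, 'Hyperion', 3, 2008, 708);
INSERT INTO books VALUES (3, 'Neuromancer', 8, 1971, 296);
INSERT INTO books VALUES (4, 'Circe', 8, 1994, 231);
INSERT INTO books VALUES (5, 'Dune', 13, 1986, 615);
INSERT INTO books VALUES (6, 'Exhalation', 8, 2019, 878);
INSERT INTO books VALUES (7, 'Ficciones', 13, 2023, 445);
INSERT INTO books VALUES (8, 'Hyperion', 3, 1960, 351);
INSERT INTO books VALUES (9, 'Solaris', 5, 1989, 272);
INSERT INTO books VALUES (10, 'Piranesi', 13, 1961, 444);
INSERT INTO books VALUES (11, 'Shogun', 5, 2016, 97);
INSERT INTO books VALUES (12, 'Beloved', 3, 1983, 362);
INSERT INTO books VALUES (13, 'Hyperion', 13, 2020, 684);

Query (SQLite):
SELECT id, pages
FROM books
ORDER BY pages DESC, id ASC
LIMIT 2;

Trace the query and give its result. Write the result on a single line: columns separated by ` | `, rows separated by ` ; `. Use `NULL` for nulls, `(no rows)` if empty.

Sort by pages desc, tiebreak id asc: (878, id=6), (787, id=1), (708, id=2), (684, id=13), (615, id=5) …. Take first 2.

6 | 878 ; 1 | 787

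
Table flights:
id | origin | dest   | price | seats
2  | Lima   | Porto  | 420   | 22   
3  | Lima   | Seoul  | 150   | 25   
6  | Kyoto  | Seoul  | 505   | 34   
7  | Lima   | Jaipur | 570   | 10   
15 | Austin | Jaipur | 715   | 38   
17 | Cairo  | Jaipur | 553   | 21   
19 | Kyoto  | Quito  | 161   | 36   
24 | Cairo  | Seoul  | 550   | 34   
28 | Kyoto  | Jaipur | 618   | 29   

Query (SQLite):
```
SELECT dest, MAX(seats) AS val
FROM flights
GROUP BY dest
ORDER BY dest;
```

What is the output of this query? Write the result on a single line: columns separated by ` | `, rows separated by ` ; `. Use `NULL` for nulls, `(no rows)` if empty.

Jaipur | 38 ; Porto | 22 ; Quito | 36 ; Seoul | 34

Partition flights by dest; compute MAX(seats) within each group.
  Jaipur: ids {7, 15, 17, 28} → MAX(seats)=38
  Porto: ids {2} → MAX(seats)=22
  Quito: ids {19} → MAX(seats)=36
  Seoul: ids {3, 6, 24} → MAX(seats)=34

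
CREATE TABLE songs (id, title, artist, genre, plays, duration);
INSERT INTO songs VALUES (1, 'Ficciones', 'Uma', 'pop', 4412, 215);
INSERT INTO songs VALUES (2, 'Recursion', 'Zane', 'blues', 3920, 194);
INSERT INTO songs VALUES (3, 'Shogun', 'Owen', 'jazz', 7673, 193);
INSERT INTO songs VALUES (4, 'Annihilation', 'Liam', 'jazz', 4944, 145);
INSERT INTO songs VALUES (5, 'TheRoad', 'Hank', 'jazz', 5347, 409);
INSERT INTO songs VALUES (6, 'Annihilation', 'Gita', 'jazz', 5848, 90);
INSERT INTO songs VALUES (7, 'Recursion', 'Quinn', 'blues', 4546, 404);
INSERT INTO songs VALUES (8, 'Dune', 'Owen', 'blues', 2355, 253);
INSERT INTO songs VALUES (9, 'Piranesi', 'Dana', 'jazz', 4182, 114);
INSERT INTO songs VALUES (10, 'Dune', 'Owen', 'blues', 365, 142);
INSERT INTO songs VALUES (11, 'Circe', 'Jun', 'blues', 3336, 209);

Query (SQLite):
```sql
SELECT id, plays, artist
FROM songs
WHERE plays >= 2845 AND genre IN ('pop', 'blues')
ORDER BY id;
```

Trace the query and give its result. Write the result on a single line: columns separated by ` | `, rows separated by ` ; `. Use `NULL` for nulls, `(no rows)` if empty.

1 | 4412 | Uma ; 2 | 3920 | Zane ; 7 | 4546 | Quinn ; 11 | 3336 | Jun

plays >= 2845: ids {1, 2, 3, 4, 5, 6, 7, 9, 11}
genre IN ('pop', 'blues'): ids {1, 2, 7, 8, 10, 11}
Combine with AND.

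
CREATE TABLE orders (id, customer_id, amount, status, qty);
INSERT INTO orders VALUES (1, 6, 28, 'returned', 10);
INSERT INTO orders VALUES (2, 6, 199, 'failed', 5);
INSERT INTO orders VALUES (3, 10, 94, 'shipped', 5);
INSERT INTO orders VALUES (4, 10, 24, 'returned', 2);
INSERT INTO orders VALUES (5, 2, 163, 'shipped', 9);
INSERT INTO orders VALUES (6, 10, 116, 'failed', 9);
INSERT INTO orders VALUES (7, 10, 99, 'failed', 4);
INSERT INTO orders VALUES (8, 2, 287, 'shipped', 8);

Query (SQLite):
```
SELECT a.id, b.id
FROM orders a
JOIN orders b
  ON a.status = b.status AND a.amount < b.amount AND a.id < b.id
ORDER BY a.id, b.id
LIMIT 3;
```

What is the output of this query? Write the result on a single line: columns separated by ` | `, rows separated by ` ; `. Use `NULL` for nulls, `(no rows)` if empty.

Pairs (a,b) with same status, a.amount < b.amount, a.id < b.id.
status groups: failed:{2,6,7} returned:{1,4} shipped:{3,5,8}
Ordered by (a.id, b.id); first 3.

3 | 5 ; 3 | 8 ; 5 | 8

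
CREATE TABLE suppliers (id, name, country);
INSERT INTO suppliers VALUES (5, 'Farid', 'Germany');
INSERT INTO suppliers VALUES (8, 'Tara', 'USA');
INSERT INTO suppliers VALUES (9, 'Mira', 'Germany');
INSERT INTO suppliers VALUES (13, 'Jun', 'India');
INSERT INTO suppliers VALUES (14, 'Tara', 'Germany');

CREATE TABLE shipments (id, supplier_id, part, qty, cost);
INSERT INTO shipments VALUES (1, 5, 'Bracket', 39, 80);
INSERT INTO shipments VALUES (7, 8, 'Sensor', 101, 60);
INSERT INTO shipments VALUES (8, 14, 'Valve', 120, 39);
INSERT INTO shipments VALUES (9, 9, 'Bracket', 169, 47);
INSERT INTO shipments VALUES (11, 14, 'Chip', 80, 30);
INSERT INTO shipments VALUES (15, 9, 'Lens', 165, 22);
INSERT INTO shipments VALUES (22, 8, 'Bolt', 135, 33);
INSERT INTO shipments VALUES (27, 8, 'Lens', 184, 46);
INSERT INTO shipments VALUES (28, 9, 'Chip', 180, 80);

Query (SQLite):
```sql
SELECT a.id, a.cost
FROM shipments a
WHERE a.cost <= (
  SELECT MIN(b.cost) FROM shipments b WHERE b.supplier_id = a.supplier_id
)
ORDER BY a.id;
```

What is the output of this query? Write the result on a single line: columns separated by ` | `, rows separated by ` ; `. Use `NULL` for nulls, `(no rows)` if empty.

1 | 80 ; 11 | 30 ; 15 | 22 ; 22 | 33

For each shipments row a, compute MIN(cost) over rows sharing a.supplier_id.
Keep row a if a.cost <= that per-group MIN.
  supplier_id=5: MIN(cost) = 80
  supplier_id=8: MIN(cost) = 33
  supplier_id=9: MIN(cost) = 22
  supplier_id=14: MIN(cost) = 30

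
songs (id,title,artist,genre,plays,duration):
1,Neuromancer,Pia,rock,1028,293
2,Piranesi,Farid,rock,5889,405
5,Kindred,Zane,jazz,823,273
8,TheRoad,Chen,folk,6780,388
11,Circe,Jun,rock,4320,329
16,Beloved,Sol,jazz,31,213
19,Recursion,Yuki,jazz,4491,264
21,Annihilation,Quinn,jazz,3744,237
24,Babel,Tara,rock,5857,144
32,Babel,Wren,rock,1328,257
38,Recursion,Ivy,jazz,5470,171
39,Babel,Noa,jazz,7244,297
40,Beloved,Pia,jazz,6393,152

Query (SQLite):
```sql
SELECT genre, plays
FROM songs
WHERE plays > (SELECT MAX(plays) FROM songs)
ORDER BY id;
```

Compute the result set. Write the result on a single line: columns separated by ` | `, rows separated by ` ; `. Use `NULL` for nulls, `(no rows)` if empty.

Scalar subquery: MAX(plays) over all songs rows = 7244.
Keep rows where plays > that value.

(no rows)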